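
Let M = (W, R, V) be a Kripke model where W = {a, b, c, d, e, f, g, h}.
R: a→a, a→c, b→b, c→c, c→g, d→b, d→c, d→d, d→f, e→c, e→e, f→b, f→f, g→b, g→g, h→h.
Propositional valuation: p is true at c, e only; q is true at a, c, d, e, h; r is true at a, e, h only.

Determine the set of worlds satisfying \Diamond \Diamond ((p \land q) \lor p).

Let φ = \Diamond \Diamond ((p \land q) \lor p). Evaluate φ at each world:
  a (successors {a, c}): φ is true.
  b (successors {b}): φ is false.
  c (successors {c, g}): φ is true.
  d (successors {b, c, d, f}): φ is true.
  e (successors {c, e}): φ is true.
  f (successors {b, f}): φ is false.
  g (successors {b, g}): φ is false.
  h (successors {h}): φ is false.
For instance, at b:
  At b: \Diamond \Diamond ((p \land q) \lor p) requires \Diamond ((p \land q) \lor p) at some successor in {b}.
    At b: \Diamond ((p \land q) \lor p) is false.
  So \Diamond \Diamond ((p \land q) \lor p) is false at b.
Satisfying worlds: {a, c, d, e}

a, c, d, e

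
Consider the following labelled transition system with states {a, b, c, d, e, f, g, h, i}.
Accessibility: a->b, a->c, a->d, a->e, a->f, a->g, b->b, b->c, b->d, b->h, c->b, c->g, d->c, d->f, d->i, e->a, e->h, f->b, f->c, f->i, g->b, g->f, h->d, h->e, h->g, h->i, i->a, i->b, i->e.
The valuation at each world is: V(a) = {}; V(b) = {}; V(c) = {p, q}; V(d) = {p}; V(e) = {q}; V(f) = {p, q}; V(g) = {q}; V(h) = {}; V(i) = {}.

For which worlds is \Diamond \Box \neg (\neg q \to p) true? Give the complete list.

Recall that \Box ψ holds at a world iff ψ holds at every accessible world, and \Diamond ψ holds iff ψ holds at some accessible world.
Let φ = \Diamond \Box \neg (\neg q \to p). Evaluate φ at each world:
  a (successors {b, c, d, e, f, g}): φ is true.
  b (successors {b, c, d, h}): φ is false.
  c (successors {b, g}): φ is false.
  d (successors {c, f, i}): φ is false.
  e (successors {a, h}): φ is false.
  f (successors {b, c, i}): φ is false.
  g (successors {b, f}): φ is false.
  h (successors {d, e, g, i}): φ is true.
  i (successors {a, b, e}): φ is true.
For instance, at d:
  At d: \Diamond \Box \neg (\neg q \to p) requires \Box \neg (\neg q \to p) at some successor in {c, f, i}.
    At c: \Box \neg (\neg q \to p) is false.
    At f: \Box \neg (\neg q \to p) is false.
    At i: \Box \neg (\neg q \to p) is false.
  So \Diamond \Box \neg (\neg q \to p) is false at d.
Satisfying worlds: {a, h, i}

a, h, i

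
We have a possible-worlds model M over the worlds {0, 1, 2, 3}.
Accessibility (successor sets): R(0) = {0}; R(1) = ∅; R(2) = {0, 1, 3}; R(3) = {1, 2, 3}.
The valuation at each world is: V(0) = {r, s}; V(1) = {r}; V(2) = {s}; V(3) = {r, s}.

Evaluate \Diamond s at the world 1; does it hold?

No

At 1: no accessible worlds, so \Diamond s is false.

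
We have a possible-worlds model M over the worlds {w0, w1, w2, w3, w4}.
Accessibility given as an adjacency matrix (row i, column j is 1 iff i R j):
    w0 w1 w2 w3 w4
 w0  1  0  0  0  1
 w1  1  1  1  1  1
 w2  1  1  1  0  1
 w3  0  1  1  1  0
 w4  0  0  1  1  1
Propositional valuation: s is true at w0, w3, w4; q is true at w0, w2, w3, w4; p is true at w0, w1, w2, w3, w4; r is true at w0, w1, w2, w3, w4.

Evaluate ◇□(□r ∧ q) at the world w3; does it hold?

No

At w3: ◇□(□r ∧ q) requires □(□r ∧ q) at some successor in {w1, w2, w3}.
  At w1: □(□r ∧ q) is false.
  At w2: □(□r ∧ q) is false.
  At w3: □(□r ∧ q) is false.
So ◇□(□r ∧ q) is false at w3.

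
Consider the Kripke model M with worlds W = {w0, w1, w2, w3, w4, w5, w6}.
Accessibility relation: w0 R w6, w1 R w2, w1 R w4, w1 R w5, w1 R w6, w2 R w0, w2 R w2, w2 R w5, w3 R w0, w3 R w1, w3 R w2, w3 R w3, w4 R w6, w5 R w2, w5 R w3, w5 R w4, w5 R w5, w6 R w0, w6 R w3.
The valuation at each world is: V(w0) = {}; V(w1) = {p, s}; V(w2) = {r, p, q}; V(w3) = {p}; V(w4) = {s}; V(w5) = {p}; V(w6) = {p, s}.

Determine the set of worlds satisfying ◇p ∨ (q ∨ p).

w0, w1, w2, w3, w4, w5, w6

Recall that ◇ψ holds at a world iff ψ holds at some accessible world.
Let φ = ◇p ∨ (q ∨ p). Evaluate φ at each world:
  w0 (successors {w6}): φ is true.
  w1 (successors {w2, w4, w5, w6}): φ is true.
  w2 (successors {w0, w2, w5}): φ is true.
  w3 (successors {w0, w1, w2, w3}): φ is true.
  w4 (successors {w6}): φ is true.
  w5 (successors {w2, w3, w4, w5}): φ is true.
  w6 (successors {w0, w3}): φ is true.
For instance, at w4:
  At w4: ◇p is true, q ∨ p is false, so ◇p ∨ (q ∨ p) is true.
    At w4: ◇p requires p at some successor in {w6}.
      p holds at w6, so ◇p is true at w4.
Satisfying worlds: {w0, w1, w2, w3, w4, w5, w6}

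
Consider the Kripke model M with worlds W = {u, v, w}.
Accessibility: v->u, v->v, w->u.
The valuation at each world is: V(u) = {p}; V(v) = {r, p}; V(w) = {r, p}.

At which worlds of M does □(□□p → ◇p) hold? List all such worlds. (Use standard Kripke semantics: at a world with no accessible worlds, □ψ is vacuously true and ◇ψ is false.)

u

Recall that □ψ holds at a world iff ψ holds at every accessible world, and ◇ψ holds iff ψ holds at some accessible world.
Let φ = □(□□p → ◇p). Evaluate φ at each world:
  u (successors ∅): φ is true.
  v (successors {u, v}): φ is false.
  w (successors {u}): φ is false.
For instance, at v:
  At v: □(□□p → ◇p) requires □□p → ◇p at every successor {u, v}.
    □□p → ◇p fails at u, so □(□□p → ◇p) is false at v.
      At u: □□p is true, ◇p is false, so □□p → ◇p is false.
Satisfying worlds: {u}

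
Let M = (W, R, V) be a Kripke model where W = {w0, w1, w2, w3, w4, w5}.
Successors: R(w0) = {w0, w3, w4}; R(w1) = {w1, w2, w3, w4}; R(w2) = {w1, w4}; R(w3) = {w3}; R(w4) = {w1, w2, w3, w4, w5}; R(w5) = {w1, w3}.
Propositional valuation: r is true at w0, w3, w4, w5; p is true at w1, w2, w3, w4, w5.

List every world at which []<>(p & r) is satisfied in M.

w0, w1, w2, w3, w4, w5

Let φ = []<>(p & r). Evaluate φ at each world:
  w0 (successors {w0, w3, w4}): φ is true.
  w1 (successors {w1, w2, w3, w4}): φ is true.
  w2 (successors {w1, w4}): φ is true.
  w3 (successors {w3}): φ is true.
  w4 (successors {w1, w2, w3, w4, w5}): φ is true.
  w5 (successors {w1, w3}): φ is true.
For instance, at w4:
  At w4: []<>(p & r) requires <>(p & r) at every successor {w1, w2, w3, w4, w5}.
    At w1: <>(p & r) is true.
    At w2: <>(p & r) is true.
    At w3: <>(p & r) is true.
    At w4: <>(p & r) is true.
    At w5: <>(p & r) is true.
  So []<>(p & r) is true at w4.
Satisfying worlds: {w0, w1, w2, w3, w4, w5}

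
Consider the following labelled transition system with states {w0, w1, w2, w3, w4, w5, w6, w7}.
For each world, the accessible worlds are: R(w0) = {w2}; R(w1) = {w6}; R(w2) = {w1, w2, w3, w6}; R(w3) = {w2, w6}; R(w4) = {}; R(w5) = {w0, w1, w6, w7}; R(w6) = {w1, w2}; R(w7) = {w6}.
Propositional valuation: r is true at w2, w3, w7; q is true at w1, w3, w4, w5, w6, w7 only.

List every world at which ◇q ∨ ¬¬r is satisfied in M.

w1, w2, w3, w5, w6, w7

Recall that ◇ψ holds at a world iff ψ holds at some accessible world.
Let φ = ◇q ∨ ¬¬r. Evaluate φ at each world:
  w0 (successors {w2}): φ is false.
  w1 (successors {w6}): φ is true.
  w2 (successors {w1, w2, w3, w6}): φ is true.
  w3 (successors {w2, w6}): φ is true.
  w4 (successors ∅): φ is false.
  w5 (successors {w0, w1, w6, w7}): φ is true.
  w6 (successors {w1, w2}): φ is true.
  w7 (successors {w6}): φ is true.
For instance, at w2:
  At w2: ◇q is true, ¬¬r is true, so ◇q ∨ ¬¬r is true.
    At w2: ◇q requires q at some successor in {w1, w2, w3, w6}.
      q holds at w1, so ◇q is true at w2.
Satisfying worlds: {w1, w2, w3, w5, w6, w7}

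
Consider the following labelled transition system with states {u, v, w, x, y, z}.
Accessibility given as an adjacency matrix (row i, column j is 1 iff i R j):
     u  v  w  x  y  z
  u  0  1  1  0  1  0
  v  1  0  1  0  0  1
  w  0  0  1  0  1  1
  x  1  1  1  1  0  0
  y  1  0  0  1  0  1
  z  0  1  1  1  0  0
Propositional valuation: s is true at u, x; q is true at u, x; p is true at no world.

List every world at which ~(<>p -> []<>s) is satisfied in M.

none

Recall that []ψ holds at a world iff ψ holds at every accessible world, and <>ψ holds iff ψ holds at some accessible world.
Let φ = ~(<>p -> []<>s). Evaluate φ at each world:
  u (successors {v, w, y}): φ is false.
  v (successors {u, w, z}): φ is false.
  w (successors {w, y, z}): φ is false.
  x (successors {u, v, w, x}): φ is false.
  y (successors {u, x, z}): φ is false.
  z (successors {v, w, x}): φ is false.
For instance, at u:
  At u: <>p -> []<>s is true, so ~(<>p -> []<>s) is false.
    At u: <>p is false, []<>s is false, so <>p -> []<>s is true.
      At u: <>p requires p at some successor in {v, w, y}.
        At v: p is false.
        At w: p is false.
        At y: p is false.
      So <>p is false at u.
      At u: []<>s requires <>s at every successor {v, w, y}.
        <>s fails at w, so []<>s is false at u.
Satisfying worlds: none.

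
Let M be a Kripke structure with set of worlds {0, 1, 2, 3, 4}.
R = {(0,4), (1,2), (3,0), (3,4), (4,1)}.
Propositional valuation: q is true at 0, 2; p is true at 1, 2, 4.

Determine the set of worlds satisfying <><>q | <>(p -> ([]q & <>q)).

3, 4

Let φ = <><>q | <>(p -> ([]q & <>q)). Evaluate φ at each world:
  0 (successors {4}): φ is false.
  1 (successors {2}): φ is false.
  2 (successors ∅): φ is false.
  3 (successors {0, 4}): φ is true.
  4 (successors {1}): φ is true.
For instance, at 3:
  At 3: <><>q is false, <>(p -> ([]q & <>q)) is true, so <><>q | <>(p -> ([]q & <>q)) is true.
    At 3: <><>q requires <>q at some successor in {0, 4}.
      At 0: <>q is false.
      At 4: <>q is false.
    So <><>q is false at 3.
    At 3: <>(p -> ([]q & <>q)) requires p -> ([]q & <>q) at some successor in {0, 4}.
      p -> ([]q & <>q) holds at 0, so <>(p -> ([]q & <>q)) is true at 3.
Satisfying worlds: {3, 4}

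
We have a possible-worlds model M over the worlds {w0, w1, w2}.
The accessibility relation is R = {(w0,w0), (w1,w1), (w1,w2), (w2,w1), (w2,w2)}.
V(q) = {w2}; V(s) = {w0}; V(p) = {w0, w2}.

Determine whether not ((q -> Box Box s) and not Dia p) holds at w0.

Yes

At w0: (q -> Box Box s) and not Dia p is false, so not ((q -> Box Box s) and not Dia p) is true.
  At w0: q -> Box Box s is true, not Dia p is false, so (q -> Box Box s) and not Dia p is false.
    At w0: q is false, Box Box s is true, so q -> Box Box s is true.
      At w0: Box Box s requires Box s at every successor {w0}.
        At w0: Box s is true.
      So Box Box s is true at w0.
    At w0: Dia p is true, so not Dia p is false.
      At w0: Dia p requires p at some successor in {w0}.
        p holds at w0, so Dia p is true at w0.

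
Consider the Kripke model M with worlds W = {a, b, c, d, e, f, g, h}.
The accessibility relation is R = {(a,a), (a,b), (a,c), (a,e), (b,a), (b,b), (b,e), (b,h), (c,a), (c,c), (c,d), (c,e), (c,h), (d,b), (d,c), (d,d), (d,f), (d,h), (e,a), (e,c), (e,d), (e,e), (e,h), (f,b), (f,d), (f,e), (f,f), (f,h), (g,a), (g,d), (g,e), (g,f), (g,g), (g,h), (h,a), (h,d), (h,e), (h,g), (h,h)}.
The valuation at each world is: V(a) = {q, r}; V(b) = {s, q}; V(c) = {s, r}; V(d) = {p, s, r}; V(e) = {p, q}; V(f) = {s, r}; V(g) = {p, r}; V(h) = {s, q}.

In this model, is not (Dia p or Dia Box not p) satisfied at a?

No

At a: Dia p or Dia Box not p is true, so not (Dia p or Dia Box not p) is false.
  At a: Dia p is true, Dia Box not p is false, so Dia p or Dia Box not p is true.
    At a: Dia p requires p at some successor in {a, b, c, e}.
      p holds at e, so Dia p is true at a.
    At a: Dia Box not p requires Box not p at some successor in {a, b, c, e}.
      At a: Box not p is false.
      At b: Box not p is false.
      At c: Box not p is false.
      At e: Box not p is false.
    So Dia Box not p is false at a.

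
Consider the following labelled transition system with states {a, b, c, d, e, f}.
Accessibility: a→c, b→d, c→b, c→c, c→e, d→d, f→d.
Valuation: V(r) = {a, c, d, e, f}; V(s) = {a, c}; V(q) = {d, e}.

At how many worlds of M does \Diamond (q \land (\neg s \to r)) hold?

4

Let φ = \Diamond (q \land (\neg s \to r)). Evaluate φ at each world:
  a (successors {c}): φ is false.
  b (successors {d}): φ is true.
  c (successors {b, c, e}): φ is true.
  d (successors {d}): φ is true.
  e (successors ∅): φ is false.
  f (successors {d}): φ is true.
For instance, at c:
  At c: \Diamond (q \land (\neg s \to r)) requires q \land (\neg s \to r) at some successor in {b, c, e}.
    q \land (\neg s \to r) holds at e, so \Diamond (q \land (\neg s \to r)) is true at c.
Satisfying worlds: {b, c, d, f}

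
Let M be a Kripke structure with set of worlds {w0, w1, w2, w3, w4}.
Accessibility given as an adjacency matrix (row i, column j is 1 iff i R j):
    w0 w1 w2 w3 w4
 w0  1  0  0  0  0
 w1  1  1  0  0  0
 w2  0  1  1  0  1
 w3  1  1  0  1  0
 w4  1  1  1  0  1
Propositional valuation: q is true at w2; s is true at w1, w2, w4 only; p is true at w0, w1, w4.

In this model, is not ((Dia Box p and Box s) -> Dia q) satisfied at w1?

No

Recall that Box ψ holds at a world iff ψ holds at every accessible world, and Dia ψ holds iff ψ holds at some accessible world.
At w1: (Dia Box p and Box s) -> Dia q is true, so not ((Dia Box p and Box s) -> Dia q) is false.
  At w1: Dia Box p and Box s is false, Dia q is false, so (Dia Box p and Box s) -> Dia q is true.
    At w1: Dia Box p is true, Box s is false, so Dia Box p and Box s is false.
      At w1: Dia Box p requires Box p at some successor in {w0, w1}.
        Box p holds at w0, so Dia Box p is true at w1.
      At w1: Box s requires s at every successor {w0, w1}.
        s fails at w0, so Box s is false at w1.
    At w1: Dia q requires q at some successor in {w0, w1}.
      At w0: q is false.
      At w1: q is false.
    So Dia q is false at w1.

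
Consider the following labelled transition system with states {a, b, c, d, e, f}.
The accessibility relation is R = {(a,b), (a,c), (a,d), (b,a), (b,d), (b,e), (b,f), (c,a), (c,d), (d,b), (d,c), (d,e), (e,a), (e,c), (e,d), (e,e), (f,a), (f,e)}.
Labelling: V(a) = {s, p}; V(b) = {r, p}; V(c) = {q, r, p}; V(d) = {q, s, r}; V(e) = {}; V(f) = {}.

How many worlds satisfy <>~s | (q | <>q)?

6

Recall that <>ψ holds at a world iff ψ holds at some accessible world.
Let φ = <>~s | (q | <>q). Evaluate φ at each world:
  a (successors {b, c, d}): φ is true.
  b (successors {a, d, e, f}): φ is true.
  c (successors {a, d}): φ is true.
  d (successors {b, c, e}): φ is true.
  e (successors {a, c, d, e}): φ is true.
  f (successors {a, e}): φ is true.
For instance, at f:
  At f: <>~s is true, q | <>q is false, so <>~s | (q | <>q) is true.
    At f: <>~s requires ~s at some successor in {a, e}.
      ~s holds at e, so <>~s is true at f.
    At f: q is false, <>q is false, so q | <>q is false.
      At f: <>q requires q at some successor in {a, e}.
        At a: q is false.
        At e: q is false.
      So <>q is false at f.
Satisfying worlds: {a, b, c, d, e, f}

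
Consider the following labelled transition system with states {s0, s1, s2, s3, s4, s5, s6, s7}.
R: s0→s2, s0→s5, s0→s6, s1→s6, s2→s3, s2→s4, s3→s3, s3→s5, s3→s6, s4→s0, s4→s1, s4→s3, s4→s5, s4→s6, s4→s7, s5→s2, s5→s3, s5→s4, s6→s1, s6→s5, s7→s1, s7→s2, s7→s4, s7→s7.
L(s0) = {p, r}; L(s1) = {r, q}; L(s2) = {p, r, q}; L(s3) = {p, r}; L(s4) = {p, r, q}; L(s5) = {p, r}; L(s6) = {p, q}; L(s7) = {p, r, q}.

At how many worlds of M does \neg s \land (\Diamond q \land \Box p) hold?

5

Let φ = \neg s \land (\Diamond q \land \Box p). Evaluate φ at each world:
  s0 (successors {s2, s5, s6}): φ is true.
  s1 (successors {s6}): φ is true.
  s2 (successors {s3, s4}): φ is true.
  s3 (successors {s3, s5, s6}): φ is true.
  s4 (successors {s0, s1, s3, s5, s6, s7}): φ is false.
  s5 (successors {s2, s3, s4}): φ is true.
  s6 (successors {s1, s5}): φ is false.
  s7 (successors {s1, s2, s4, s7}): φ is false.
For instance, at s5:
  At s5: \neg s is true, \Diamond q \land \Box p is true, so \neg s \land (\Diamond q \land \Box p) is true.
    At s5: \Diamond q is true, \Box p is true, so \Diamond q \land \Box p is true.
      At s5: \Diamond q requires q at some successor in {s2, s3, s4}.
        q holds at s2, so \Diamond q is true at s5.
      At s5: \Box p requires p at every successor {s2, s3, s4}.
        At s2: p is true.
        At s3: p is true.
        At s4: p is true.
      So \Box p is true at s5.
Satisfying worlds: {s0, s1, s2, s3, s5}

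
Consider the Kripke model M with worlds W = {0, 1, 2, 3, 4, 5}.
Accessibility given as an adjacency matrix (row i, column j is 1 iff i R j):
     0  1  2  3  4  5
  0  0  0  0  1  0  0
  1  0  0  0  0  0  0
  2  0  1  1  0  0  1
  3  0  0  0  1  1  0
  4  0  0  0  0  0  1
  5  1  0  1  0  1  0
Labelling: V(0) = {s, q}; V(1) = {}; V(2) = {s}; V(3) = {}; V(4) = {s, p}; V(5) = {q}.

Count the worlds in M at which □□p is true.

Let φ = □□p. Evaluate φ at each world:
  0 (successors {3}): φ is false.
  1 (successors ∅): φ is true.
  2 (successors {1, 2, 5}): φ is false.
  3 (successors {3, 4}): φ is false.
  4 (successors {5}): φ is false.
  5 (successors {0, 2, 4}): φ is false.
For instance, at 4:
  At 4: □□p requires □p at every successor {5}.
    □p fails at 5, so □□p is false at 4.
      At 5: □p requires p at every successor {0, 2, 4}.
        p fails at 0, so □p is false at 5.
Satisfying worlds: {1}

1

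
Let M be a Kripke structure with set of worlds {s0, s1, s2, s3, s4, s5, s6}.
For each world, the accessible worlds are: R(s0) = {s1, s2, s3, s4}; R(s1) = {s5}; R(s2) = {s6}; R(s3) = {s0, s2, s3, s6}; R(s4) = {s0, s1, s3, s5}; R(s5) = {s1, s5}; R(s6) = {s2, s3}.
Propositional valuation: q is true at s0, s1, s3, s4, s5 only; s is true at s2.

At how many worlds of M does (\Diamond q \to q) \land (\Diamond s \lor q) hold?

Let φ = (\Diamond q \to q) \land (\Diamond s \lor q). Evaluate φ at each world:
  s0 (successors {s1, s2, s3, s4}): φ is true.
  s1 (successors {s5}): φ is true.
  s2 (successors {s6}): φ is false.
  s3 (successors {s0, s2, s3, s6}): φ is true.
  s4 (successors {s0, s1, s3, s5}): φ is true.
  s5 (successors {s1, s5}): φ is true.
  s6 (successors {s2, s3}): φ is false.
For instance, at s6:
  At s6: \Diamond q \to q is false, \Diamond s \lor q is true, so (\Diamond q \to q) \land (\Diamond s \lor q) is false.
    At s6: \Diamond q is true, q is false, so \Diamond q \to q is false.
      At s6: \Diamond q requires q at some successor in {s2, s3}.
        q holds at s3, so \Diamond q is true at s6.
    At s6: \Diamond s is true, q is false, so \Diamond s \lor q is true.
      At s6: \Diamond s requires s at some successor in {s2, s3}.
        s holds at s2, so \Diamond s is true at s6.
Satisfying worlds: {s0, s1, s3, s4, s5}

5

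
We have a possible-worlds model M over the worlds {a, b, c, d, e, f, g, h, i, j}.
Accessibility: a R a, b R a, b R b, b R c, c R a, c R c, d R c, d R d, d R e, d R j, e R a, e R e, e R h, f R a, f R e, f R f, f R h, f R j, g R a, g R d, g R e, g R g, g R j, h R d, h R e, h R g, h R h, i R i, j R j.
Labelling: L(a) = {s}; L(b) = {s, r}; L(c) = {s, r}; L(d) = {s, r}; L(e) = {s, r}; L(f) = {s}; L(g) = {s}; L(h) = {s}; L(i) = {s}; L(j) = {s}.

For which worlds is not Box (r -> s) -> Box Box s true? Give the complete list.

a, b, c, d, e, f, g, h, i, j

Let φ = not Box (r -> s) -> Box Box s. Evaluate φ at each world:
  a (successors {a}): φ is true.
  b (successors {a, b, c}): φ is true.
  c (successors {a, c}): φ is true.
  d (successors {c, d, e, j}): φ is true.
  e (successors {a, e, h}): φ is true.
  f (successors {a, e, f, h, j}): φ is true.
  g (successors {a, d, e, g, j}): φ is true.
  h (successors {d, e, g, h}): φ is true.
  i (successors {i}): φ is true.
  j (successors {j}): φ is true.
For instance, at c:
  At c: not Box (r -> s) is false, Box Box s is true, so not Box (r -> s) -> Box Box s is true.
    At c: Box (r -> s) is true, so not Box (r -> s) is false.
      At c: Box (r -> s) requires r -> s at every successor {a, c}.
        At a: r -> s is true.
        At c: r -> s is true.
      So Box (r -> s) is true at c.
    At c: Box Box s requires Box s at every successor {a, c}.
      At a: Box s is true.
      At c: Box s is true.
    So Box Box s is true at c.
Satisfying worlds: {a, b, c, d, e, f, g, h, i, j}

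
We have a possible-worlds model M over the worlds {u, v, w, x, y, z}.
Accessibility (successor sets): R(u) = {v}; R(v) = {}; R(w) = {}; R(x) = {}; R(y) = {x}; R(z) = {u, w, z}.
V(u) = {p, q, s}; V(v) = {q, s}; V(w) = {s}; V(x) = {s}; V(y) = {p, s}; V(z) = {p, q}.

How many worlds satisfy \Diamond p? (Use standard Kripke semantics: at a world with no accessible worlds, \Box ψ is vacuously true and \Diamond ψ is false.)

1

Let φ = \Diamond p. Evaluate φ at each world:
  u (successors {v}): φ is false.
  v (successors ∅): φ is false.
  w (successors ∅): φ is false.
  x (successors ∅): φ is false.
  y (successors {x}): φ is false.
  z (successors {u, w, z}): φ is true.
For instance, at z:
  At z: \Diamond p requires p at some successor in {u, w, z}.
    p holds at u, so \Diamond p is true at z.
Satisfying worlds: {z}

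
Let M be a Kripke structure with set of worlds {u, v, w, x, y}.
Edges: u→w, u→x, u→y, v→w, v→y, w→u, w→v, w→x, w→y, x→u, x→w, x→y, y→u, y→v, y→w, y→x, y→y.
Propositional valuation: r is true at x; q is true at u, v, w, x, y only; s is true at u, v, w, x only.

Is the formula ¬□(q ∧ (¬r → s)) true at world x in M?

At x: □(q ∧ (¬r → s)) is false, so ¬□(q ∧ (¬r → s)) is true.
  At x: □(q ∧ (¬r → s)) requires q ∧ (¬r → s) at every successor {u, w, y}.
    q ∧ (¬r → s) fails at y, so □(q ∧ (¬r → s)) is false at x.

Yes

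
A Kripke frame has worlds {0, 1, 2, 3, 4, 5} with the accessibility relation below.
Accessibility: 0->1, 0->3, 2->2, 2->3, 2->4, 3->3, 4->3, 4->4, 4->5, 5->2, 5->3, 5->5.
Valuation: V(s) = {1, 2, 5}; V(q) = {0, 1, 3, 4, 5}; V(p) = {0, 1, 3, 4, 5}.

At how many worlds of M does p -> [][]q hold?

Let φ = p -> [][]q. Evaluate φ at each world:
  0 (successors {1, 3}): φ is true.
  1 (successors ∅): φ is true.
  2 (successors {2, 3, 4}): φ is true.
  3 (successors {3}): φ is true.
  4 (successors {3, 4, 5}): φ is false.
  5 (successors {2, 3, 5}): φ is false.
For instance, at 5:
  At 5: p is true, [][]q is false, so p -> [][]q is false.
    At 5: [][]q requires []q at every successor {2, 3, 5}.
      []q fails at 2, so [][]q is false at 5.
Satisfying worlds: {0, 1, 2, 3}

4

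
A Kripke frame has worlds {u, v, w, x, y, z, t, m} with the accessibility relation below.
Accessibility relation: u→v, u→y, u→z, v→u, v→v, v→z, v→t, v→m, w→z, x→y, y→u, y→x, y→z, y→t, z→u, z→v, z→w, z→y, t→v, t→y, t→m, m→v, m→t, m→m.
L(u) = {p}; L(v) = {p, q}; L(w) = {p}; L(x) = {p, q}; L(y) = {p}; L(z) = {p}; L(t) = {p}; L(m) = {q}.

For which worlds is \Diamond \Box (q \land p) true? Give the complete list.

none

Recall that \Box ψ holds at a world iff ψ holds at every accessible world, and \Diamond ψ holds iff ψ holds at some accessible world.
Let φ = \Diamond \Box (q \land p). Evaluate φ at each world:
  u (successors {v, y, z}): φ is false.
  v (successors {u, v, z, t, m}): φ is false.
  w (successors {z}): φ is false.
  x (successors {y}): φ is false.
  y (successors {u, x, z, t}): φ is false.
  z (successors {u, v, w, y}): φ is false.
  t (successors {v, y, m}): φ is false.
  m (successors {v, t, m}): φ is false.
For instance, at z:
  At z: \Diamond \Box (q \land p) requires \Box (q \land p) at some successor in {u, v, w, y}.
    At u: \Box (q \land p) is false.
    At v: \Box (q \land p) is false.
    At w: \Box (q \land p) is false.
    At y: \Box (q \land p) is false.
  So \Diamond \Box (q \land p) is false at z.
Satisfying worlds: none.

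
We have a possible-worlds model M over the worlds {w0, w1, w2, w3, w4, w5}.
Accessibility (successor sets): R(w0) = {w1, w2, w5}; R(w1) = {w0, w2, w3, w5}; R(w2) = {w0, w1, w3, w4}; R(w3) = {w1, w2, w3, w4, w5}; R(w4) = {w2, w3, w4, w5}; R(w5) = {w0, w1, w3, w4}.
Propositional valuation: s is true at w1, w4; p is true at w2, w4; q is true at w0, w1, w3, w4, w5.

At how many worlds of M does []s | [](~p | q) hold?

2

Let φ = []s | [](~p | q). Evaluate φ at each world:
  w0 (successors {w1, w2, w5}): φ is false.
  w1 (successors {w0, w2, w3, w5}): φ is false.
  w2 (successors {w0, w1, w3, w4}): φ is true.
  w3 (successors {w1, w2, w3, w4, w5}): φ is false.
  w4 (successors {w2, w3, w4, w5}): φ is false.
  w5 (successors {w0, w1, w3, w4}): φ is true.
For instance, at w4:
  At w4: []s is false, [](~p | q) is false, so []s | [](~p | q) is false.
    At w4: []s requires s at every successor {w2, w3, w4, w5}.
      s fails at w2, so []s is false at w4.
    At w4: [](~p | q) requires ~p | q at every successor {w2, w3, w4, w5}.
      ~p | q fails at w2, so [](~p | q) is false at w4.
Satisfying worlds: {w2, w5}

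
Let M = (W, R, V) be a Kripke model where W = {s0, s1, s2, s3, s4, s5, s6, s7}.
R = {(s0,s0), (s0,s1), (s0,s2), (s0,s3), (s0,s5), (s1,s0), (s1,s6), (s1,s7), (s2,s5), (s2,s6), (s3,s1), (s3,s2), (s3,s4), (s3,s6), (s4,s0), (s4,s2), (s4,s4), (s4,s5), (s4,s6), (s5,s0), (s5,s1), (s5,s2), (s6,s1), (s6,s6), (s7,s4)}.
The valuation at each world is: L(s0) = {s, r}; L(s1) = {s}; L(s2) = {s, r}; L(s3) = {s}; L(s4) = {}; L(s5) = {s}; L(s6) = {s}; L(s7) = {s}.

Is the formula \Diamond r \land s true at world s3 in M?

At s3: \Diamond r is true, s is true, so \Diamond r \land s is true.
  At s3: \Diamond r requires r at some successor in {s1, s2, s4, s6}.
    r holds at s2, so \Diamond r is true at s3.

Yes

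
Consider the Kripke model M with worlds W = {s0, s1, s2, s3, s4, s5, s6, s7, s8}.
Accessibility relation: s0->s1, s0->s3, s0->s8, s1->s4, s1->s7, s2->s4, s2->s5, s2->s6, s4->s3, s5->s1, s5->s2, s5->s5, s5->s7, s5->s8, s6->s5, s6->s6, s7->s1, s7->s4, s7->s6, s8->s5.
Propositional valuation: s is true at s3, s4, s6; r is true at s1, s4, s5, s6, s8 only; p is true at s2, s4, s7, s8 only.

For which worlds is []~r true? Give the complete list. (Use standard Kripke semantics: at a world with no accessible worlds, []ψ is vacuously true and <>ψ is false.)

Let φ = []~r. Evaluate φ at each world:
  s0 (successors {s1, s3, s8}): φ is false.
  s1 (successors {s4, s7}): φ is false.
  s2 (successors {s4, s5, s6}): φ is false.
  s3 (successors ∅): φ is true.
  s4 (successors {s3}): φ is true.
  s5 (successors {s1, s2, s5, s7, s8}): φ is false.
  s6 (successors {s5, s6}): φ is false.
  s7 (successors {s1, s4, s6}): φ is false.
  s8 (successors {s5}): φ is false.
For instance, at s4:
  At s4: []~r requires ~r at every successor {s3}.
    At s3: ~r is true.
  So []~r is true at s4.
Satisfying worlds: {s3, s4}

s3, s4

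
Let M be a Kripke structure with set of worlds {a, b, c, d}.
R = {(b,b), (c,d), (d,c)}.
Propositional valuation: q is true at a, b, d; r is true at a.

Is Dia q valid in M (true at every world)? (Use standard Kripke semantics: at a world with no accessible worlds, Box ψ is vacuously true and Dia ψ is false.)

No

Recall that Dia ψ holds at a world iff ψ holds at some accessible world.
Let φ = Dia q. Evaluate φ at each world:
  a (successors ∅): φ is false.
  b (successors {b}): φ is true.
  c (successors {d}): φ is true.
  d (successors {c}): φ is false.
Detail at a (counterexample):
  At a: no accessible worlds, so Dia q is false.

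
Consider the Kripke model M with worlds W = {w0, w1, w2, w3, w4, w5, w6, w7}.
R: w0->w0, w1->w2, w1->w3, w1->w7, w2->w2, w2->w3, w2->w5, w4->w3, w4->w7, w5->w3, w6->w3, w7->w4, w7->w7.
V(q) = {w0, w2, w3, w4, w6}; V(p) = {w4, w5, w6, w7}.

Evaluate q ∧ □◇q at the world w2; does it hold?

At w2: q is true, □◇q is false, so q ∧ □◇q is false.
  At w2: □◇q requires ◇q at every successor {w2, w3, w5}.
    ◇q fails at w3, so □◇q is false at w2.
      At w3: no accessible worlds, so ◇q is false.

No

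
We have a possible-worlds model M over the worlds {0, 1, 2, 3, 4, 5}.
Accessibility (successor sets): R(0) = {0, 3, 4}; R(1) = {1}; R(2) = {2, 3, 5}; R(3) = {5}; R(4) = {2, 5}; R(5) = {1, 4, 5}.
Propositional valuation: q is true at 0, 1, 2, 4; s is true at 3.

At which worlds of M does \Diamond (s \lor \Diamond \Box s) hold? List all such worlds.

0, 2

Let φ = \Diamond (s \lor \Diamond \Box s). Evaluate φ at each world:
  0 (successors {0, 3, 4}): φ is true.
  1 (successors {1}): φ is false.
  2 (successors {2, 3, 5}): φ is true.
  3 (successors {5}): φ is false.
  4 (successors {2, 5}): φ is false.
  5 (successors {1, 4, 5}): φ is false.
For instance, at 5:
  At 5: \Diamond (s \lor \Diamond \Box s) requires s \lor \Diamond \Box s at some successor in {1, 4, 5}.
    At 1: s \lor \Diamond \Box s is false.
    At 4: s \lor \Diamond \Box s is false.
    At 5: s \lor \Diamond \Box s is false.
  So \Diamond (s \lor \Diamond \Box s) is false at 5.
Satisfying worlds: {0, 2}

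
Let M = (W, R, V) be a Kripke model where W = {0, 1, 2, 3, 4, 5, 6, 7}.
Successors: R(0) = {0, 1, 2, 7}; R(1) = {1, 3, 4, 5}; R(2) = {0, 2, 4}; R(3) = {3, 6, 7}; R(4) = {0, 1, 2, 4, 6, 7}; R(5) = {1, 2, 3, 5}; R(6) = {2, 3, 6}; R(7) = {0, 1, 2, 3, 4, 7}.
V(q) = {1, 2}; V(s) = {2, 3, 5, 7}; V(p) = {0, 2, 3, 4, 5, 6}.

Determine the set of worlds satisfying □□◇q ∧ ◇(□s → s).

Recall that □ψ holds at a world iff ψ holds at every accessible world, and ◇ψ holds iff ψ holds at some accessible world.
Let φ = □□◇q ∧ ◇(□s → s). Evaluate φ at each world:
  0 (successors {0, 1, 2, 7}): φ is false.
  1 (successors {1, 3, 4, 5}): φ is false.
  2 (successors {0, 2, 4}): φ is true.
  3 (successors {3, 6, 7}): φ is false.
  4 (successors {0, 1, 2, 4, 6, 7}): φ is false.
  5 (successors {1, 2, 3, 5}): φ is false.
  6 (successors {2, 3, 6}): φ is false.
  7 (successors {0, 1, 2, 3, 4, 7}): φ is false.
For instance, at 2:
  At 2: □□◇q is true, ◇(□s → s) is true, so □□◇q ∧ ◇(□s → s) is true.
    At 2: □□◇q requires □◇q at every successor {0, 2, 4}.
      At 0: □◇q is true.
      At 2: □◇q is true.
      At 4: □◇q is true.
    So □□◇q is true at 2.
    At 2: ◇(□s → s) requires □s → s at some successor in {0, 2, 4}.
      □s → s holds at 0, so ◇(□s → s) is true at 2.
Satisfying worlds: {2}

2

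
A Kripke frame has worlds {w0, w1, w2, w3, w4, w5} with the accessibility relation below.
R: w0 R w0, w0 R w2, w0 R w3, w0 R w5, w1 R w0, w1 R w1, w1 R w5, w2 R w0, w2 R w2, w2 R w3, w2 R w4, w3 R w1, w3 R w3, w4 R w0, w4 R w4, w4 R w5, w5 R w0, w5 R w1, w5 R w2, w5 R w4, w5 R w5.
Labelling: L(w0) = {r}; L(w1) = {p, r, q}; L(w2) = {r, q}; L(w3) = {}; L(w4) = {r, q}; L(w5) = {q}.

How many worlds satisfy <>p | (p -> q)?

Recall that <>ψ holds at a world iff ψ holds at some accessible world.
Let φ = <>p | (p -> q). Evaluate φ at each world:
  w0 (successors {w0, w2, w3, w5}): φ is true.
  w1 (successors {w0, w1, w5}): φ is true.
  w2 (successors {w0, w2, w3, w4}): φ is true.
  w3 (successors {w1, w3}): φ is true.
  w4 (successors {w0, w4, w5}): φ is true.
  w5 (successors {w0, w1, w2, w4, w5}): φ is true.
For instance, at w4:
  At w4: <>p is false, p -> q is true, so <>p | (p -> q) is true.
    At w4: <>p requires p at some successor in {w0, w4, w5}.
      At w0: p is false.
      At w4: p is false.
      At w5: p is false.
    So <>p is false at w4.
Satisfying worlds: {w0, w1, w2, w3, w4, w5}

6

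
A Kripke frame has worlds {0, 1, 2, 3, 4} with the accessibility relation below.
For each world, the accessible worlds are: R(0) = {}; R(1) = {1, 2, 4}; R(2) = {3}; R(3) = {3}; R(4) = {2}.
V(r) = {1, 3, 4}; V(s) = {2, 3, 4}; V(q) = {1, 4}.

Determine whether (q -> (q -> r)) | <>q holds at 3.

Recall that <>ψ holds at a world iff ψ holds at some accessible world.
At 3: q -> (q -> r) is true, <>q is false, so (q -> (q -> r)) | <>q is true.
  At 3: <>q requires q at some successor in {3}.
    At 3: q is false.
  So <>q is false at 3.

Yes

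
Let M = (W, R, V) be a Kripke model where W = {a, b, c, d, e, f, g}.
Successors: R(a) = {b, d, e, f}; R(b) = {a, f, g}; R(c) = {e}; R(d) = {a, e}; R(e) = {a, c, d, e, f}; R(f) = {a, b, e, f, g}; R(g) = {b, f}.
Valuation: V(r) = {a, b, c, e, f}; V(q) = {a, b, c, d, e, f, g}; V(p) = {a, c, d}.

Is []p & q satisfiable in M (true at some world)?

Let φ = []p & q. Evaluate φ at each world:
  a (successors {b, d, e, f}): φ is false.
  b (successors {a, f, g}): φ is false.
  c (successors {e}): φ is false.
  d (successors {a, e}): φ is false.
  e (successors {a, c, d, e, f}): φ is false.
  f (successors {a, b, e, f, g}): φ is false.
  g (successors {b, f}): φ is false.
For instance, at g:
  At g: []p is false, q is true, so []p & q is false.
    At g: []p requires p at every successor {b, f}.
      p fails at b, so []p is false at g.

No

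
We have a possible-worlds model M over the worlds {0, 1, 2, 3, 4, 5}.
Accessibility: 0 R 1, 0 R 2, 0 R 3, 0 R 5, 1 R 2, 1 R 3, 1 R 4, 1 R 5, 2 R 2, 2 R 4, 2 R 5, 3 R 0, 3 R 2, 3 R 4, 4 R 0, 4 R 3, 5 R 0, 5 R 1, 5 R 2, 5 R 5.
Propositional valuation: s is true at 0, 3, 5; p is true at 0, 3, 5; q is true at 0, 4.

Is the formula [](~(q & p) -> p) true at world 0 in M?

No

At 0: [](~(q & p) -> p) requires ~(q & p) -> p at every successor {1, 2, 3, 5}.
  ~(q & p) -> p fails at 1, so [](~(q & p) -> p) is false at 0.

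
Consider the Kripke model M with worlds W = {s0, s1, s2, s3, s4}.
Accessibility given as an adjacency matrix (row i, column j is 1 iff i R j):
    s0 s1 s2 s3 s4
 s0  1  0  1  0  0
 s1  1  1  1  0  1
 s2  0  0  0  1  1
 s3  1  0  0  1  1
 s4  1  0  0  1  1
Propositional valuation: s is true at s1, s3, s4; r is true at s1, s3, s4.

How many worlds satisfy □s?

1

Let φ = □s. Evaluate φ at each world:
  s0 (successors {s0, s2}): φ is false.
  s1 (successors {s0, s1, s2, s4}): φ is false.
  s2 (successors {s3, s4}): φ is true.
  s3 (successors {s0, s3, s4}): φ is false.
  s4 (successors {s0, s3, s4}): φ is false.
For instance, at s3:
  At s3: □s requires s at every successor {s0, s3, s4}.
    s fails at s0, so □s is false at s3.
Satisfying worlds: {s2}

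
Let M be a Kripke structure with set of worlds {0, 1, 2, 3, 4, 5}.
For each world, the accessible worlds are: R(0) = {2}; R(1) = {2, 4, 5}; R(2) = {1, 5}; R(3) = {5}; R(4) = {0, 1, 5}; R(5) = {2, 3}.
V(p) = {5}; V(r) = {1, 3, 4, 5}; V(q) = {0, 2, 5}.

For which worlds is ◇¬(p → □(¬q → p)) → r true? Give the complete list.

0, 1, 3, 4, 5

Let φ = ◇¬(p → □(¬q → p)) → r. Evaluate φ at each world:
  0 (successors {2}): φ is true.
  1 (successors {2, 4, 5}): φ is true.
  2 (successors {1, 5}): φ is false.
  3 (successors {5}): φ is true.
  4 (successors {0, 1, 5}): φ is true.
  5 (successors {2, 3}): φ is true.
For instance, at 4:
  At 4: ◇¬(p → □(¬q → p)) is true, r is true, so ◇¬(p → □(¬q → p)) → r is true.
    At 4: ◇¬(p → □(¬q → p)) requires ¬(p → □(¬q → p)) at some successor in {0, 1, 5}.
      ¬(p → □(¬q → p)) holds at 5, so ◇¬(p → □(¬q → p)) is true at 4.
Satisfying worlds: {0, 1, 3, 4, 5}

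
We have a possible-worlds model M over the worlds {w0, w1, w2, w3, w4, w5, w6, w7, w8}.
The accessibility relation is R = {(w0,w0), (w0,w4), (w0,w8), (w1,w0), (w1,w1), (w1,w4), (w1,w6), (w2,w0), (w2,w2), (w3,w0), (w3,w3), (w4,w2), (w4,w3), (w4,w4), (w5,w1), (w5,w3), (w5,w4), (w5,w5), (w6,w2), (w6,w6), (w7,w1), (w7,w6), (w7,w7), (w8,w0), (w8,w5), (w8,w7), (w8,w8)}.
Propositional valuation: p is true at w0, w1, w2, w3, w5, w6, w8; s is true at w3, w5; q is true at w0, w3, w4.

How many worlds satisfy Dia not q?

Let φ = Dia not q. Evaluate φ at each world:
  w0 (successors {w0, w4, w8}): φ is true.
  w1 (successors {w0, w1, w4, w6}): φ is true.
  w2 (successors {w0, w2}): φ is true.
  w3 (successors {w0, w3}): φ is false.
  w4 (successors {w2, w3, w4}): φ is true.
  w5 (successors {w1, w3, w4, w5}): φ is true.
  w6 (successors {w2, w6}): φ is true.
  w7 (successors {w1, w6, w7}): φ is true.
  w8 (successors {w0, w5, w7, w8}): φ is true.
For instance, at w6:
  At w6: Dia not q requires not q at some successor in {w2, w6}.
    not q holds at w2, so Dia not q is true at w6.
Satisfying worlds: {w0, w1, w2, w4, w5, w6, w7, w8}

8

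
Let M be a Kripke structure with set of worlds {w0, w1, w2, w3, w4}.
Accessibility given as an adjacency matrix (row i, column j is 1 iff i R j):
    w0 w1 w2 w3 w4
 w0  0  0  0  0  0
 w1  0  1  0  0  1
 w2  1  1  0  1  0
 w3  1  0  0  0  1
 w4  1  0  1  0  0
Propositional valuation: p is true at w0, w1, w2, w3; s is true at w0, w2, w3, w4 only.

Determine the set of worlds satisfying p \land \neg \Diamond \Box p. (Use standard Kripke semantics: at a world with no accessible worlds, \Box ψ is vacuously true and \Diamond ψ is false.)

w0

Let φ = p \land \neg \Diamond \Box p. Evaluate φ at each world:
  w0 (successors ∅): φ is true.
  w1 (successors {w1, w4}): φ is false.
  w2 (successors {w0, w1, w3}): φ is false.
  w3 (successors {w0, w4}): φ is false.
  w4 (successors {w0, w2}): φ is false.
For instance, at w1:
  At w1: p is true, \neg \Diamond \Box p is false, so p \land \neg \Diamond \Box p is false.
    At w1: \Diamond \Box p is true, so \neg \Diamond \Box p is false.
      At w1: \Diamond \Box p requires \Box p at some successor in {w1, w4}.
        \Box p holds at w4, so \Diamond \Box p is true at w1.
Satisfying worlds: {w0}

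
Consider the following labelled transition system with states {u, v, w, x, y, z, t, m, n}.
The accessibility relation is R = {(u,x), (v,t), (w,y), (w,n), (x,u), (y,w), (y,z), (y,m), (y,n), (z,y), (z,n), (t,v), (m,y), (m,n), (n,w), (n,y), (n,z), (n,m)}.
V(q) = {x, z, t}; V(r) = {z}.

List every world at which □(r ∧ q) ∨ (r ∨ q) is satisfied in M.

Let φ = □(r ∧ q) ∨ (r ∨ q). Evaluate φ at each world:
  u (successors {x}): φ is false.
  v (successors {t}): φ is false.
  w (successors {y, n}): φ is false.
  x (successors {u}): φ is true.
  y (successors {w, z, m, n}): φ is false.
  z (successors {y, n}): φ is true.
  t (successors {v}): φ is true.
  m (successors {y, n}): φ is false.
  n (successors {w, y, z, m}): φ is false.
For instance, at m:
  At m: □(r ∧ q) is false, r ∨ q is false, so □(r ∧ q) ∨ (r ∨ q) is false.
    At m: □(r ∧ q) requires r ∧ q at every successor {y, n}.
      r ∧ q fails at y, so □(r ∧ q) is false at m.
Satisfying worlds: {x, z, t}

x, z, t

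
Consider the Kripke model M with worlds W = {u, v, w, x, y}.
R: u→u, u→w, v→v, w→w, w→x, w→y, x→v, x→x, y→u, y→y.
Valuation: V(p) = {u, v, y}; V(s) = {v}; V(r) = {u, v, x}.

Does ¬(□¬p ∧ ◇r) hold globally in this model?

Let φ = ¬(□¬p ∧ ◇r). Evaluate φ at each world:
  u (successors {u, w}): φ is true.
  v (successors {v}): φ is true.
  w (successors {w, x, y}): φ is true.
  x (successors {v, x}): φ is true.
  y (successors {u, y}): φ is true.
For instance, at x:
  At x: □¬p ∧ ◇r is false, so ¬(□¬p ∧ ◇r) is true.
    At x: □¬p is false, ◇r is true, so □¬p ∧ ◇r is false.
      At x: □¬p requires ¬p at every successor {v, x}.
        ¬p fails at v, so □¬p is false at x.
      At x: ◇r requires r at some successor in {v, x}.
        r holds at v, so ◇r is true at x.

Yes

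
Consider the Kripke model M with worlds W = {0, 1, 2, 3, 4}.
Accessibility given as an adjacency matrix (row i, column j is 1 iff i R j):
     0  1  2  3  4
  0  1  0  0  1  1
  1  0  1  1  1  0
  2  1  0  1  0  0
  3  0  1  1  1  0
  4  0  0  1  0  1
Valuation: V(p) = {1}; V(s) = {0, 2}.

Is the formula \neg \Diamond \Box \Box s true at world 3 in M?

Yes

At 3: \Diamond \Box \Box s is false, so \neg \Diamond \Box \Box s is true.
  At 3: \Diamond \Box \Box s requires \Box \Box s at some successor in {1, 2, 3}.
    At 1: \Box \Box s is false.
    At 2: \Box \Box s is false.
    At 3: \Box \Box s is false.
  So \Diamond \Box \Box s is false at 3.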